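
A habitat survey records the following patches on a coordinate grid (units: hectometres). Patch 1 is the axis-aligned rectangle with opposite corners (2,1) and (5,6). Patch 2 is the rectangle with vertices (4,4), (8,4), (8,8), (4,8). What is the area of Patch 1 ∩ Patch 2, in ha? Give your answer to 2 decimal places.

2.00

|Patch 1∩Patch 2|: x∈[4,5], y∈[4,6] → 1·2 = 2.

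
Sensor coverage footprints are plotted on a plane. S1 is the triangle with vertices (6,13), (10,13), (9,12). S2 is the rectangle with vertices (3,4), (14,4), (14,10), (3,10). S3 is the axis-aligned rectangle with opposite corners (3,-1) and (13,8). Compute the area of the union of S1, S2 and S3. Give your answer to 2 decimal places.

118.00

By inclusion–exclusion:
Individual areas: |S1| = 2, |S2| = 66, |S3| = 90.
|S1∩S2| = 0.
|S1∩S3| = 0.
|S2∩S3|: x∈[3,13], y∈[4,8] → 10·4 = 40.
|S1∩S2∩S3| = 0.
|S1 ∪ S2 ∪ S3| = 158 − 40 + 0 = 118.00.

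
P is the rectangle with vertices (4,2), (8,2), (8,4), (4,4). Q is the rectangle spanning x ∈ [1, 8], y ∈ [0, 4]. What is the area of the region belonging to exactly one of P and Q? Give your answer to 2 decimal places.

|P∩Q|: x∈[4,8], y∈[2,4] → 4·2 = 8.
|P △ Q| = |P| + |Q| − 2·|P∩Q| = 8 + 28 − 16 = 20.00.

20.00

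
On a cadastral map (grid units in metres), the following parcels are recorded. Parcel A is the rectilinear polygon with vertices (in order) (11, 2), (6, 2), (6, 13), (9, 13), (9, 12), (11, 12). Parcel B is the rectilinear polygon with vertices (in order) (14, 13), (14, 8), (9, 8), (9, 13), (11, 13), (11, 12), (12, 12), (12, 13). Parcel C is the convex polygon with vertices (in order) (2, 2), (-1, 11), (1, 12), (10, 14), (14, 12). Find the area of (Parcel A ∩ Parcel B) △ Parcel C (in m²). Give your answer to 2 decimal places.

|Parcel A ∩ Parcel B| = 8.
|(Parcel A ∩ Parcel B) ∩ Parcel C| = 6.65.
|(Parcel A ∩ Parcel B) △ Parcel C| = 8 + 88.5 − 13.3 = 83.20.

83.20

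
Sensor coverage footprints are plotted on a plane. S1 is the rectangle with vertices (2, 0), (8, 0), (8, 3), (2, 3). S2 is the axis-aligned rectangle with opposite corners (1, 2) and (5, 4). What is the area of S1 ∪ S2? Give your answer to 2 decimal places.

23.00

By inclusion–exclusion:
Individual areas: |S1| = 18, |S2| = 8.
|S1∩S2|: x∈[2,5], y∈[2,3] → 3·1 = 3.
|S1 ∪ S2| = 26 − 3 = 23.00.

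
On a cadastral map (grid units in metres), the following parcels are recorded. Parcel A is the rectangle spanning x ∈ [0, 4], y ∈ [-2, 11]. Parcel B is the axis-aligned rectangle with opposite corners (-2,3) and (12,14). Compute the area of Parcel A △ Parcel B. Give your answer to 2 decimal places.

|Parcel A∩Parcel B|: x∈[0,4], y∈[3,11] → 4·8 = 32.
|Parcel A △ Parcel B| = |Parcel A| + |Parcel B| − 2·|Parcel A∩Parcel B| = 52 + 154 − 64 = 142.00.

142.00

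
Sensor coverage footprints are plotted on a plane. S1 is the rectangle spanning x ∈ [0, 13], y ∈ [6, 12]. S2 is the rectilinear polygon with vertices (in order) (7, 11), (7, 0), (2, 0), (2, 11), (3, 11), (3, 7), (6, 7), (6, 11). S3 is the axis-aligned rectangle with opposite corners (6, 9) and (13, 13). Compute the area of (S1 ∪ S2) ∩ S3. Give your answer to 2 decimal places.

21.00

The region (S1 ∪ S2) ∩ S3 is the polygon with vertices (13,12), (13,9), (6,9), (6,12).
By the shoelace formula its area is 21.00.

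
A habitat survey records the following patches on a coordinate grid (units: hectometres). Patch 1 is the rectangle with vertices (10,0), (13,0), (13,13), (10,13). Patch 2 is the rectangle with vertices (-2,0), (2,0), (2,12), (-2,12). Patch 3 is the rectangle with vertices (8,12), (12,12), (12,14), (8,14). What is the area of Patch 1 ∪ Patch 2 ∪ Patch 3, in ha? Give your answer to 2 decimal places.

93.00

By inclusion–exclusion:
Individual areas: |Patch 1| = 39, |Patch 2| = 48, |Patch 3| = 8.
|Patch 1∩Patch 2| = 0 (no overlap).
|Patch 1∩Patch 3|: x∈[10,12], y∈[12,13] → 2·1 = 2.
|Patch 2∩Patch 3| = 0 (no overlap).
|Patch 1∩Patch 2∩Patch 3| = 0.
|Patch 1 ∪ Patch 2 ∪ Patch 3| = 95 − 2 + 0 = 93.00.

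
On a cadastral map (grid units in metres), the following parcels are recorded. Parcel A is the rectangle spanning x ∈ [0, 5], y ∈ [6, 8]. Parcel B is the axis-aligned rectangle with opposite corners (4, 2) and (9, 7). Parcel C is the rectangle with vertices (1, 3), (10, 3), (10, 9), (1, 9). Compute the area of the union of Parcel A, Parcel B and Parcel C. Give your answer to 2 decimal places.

61.00

By inclusion–exclusion:
Individual areas: |Parcel A| = 10, |Parcel B| = 25, |Parcel C| = 54.
|Parcel A∩Parcel B|: x∈[4,5], y∈[6,7] → 1·1 = 1.
|Parcel A∩Parcel C|: x∈[1,5], y∈[6,8] → 4·2 = 8.
|Parcel B∩Parcel C|: x∈[4,9], y∈[3,7] → 5·4 = 20.
|Parcel A∩Parcel B∩Parcel C| = 1.
|Parcel A ∪ Parcel B ∪ Parcel C| = 89 − 29 + 1 = 61.00.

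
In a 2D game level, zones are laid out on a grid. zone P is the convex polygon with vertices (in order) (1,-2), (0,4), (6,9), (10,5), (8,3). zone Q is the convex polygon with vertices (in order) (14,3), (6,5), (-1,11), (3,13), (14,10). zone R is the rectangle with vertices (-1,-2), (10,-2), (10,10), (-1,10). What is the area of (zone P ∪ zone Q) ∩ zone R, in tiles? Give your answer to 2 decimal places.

76.75

The region (zone P ∪ zone Q) ∩ zone R is the polygon with vertices (3.634,7.028), (0.167,10), (10,10), (10,4), (9.2,4.2), (8,3), (1,-2), (0,4).
By the shoelace formula its area is 76.75.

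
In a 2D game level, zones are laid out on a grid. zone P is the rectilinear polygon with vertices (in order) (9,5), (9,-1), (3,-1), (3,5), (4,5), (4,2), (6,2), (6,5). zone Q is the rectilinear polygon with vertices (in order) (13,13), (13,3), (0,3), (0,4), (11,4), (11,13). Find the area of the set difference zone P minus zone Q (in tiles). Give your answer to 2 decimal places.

|zone P| = 30, |zone P∩zone Q| = 4.
|zone P ∖ zone Q| = |zone P| − |zone P∩zone Q| = 30 − 4 = 26.00.

26.00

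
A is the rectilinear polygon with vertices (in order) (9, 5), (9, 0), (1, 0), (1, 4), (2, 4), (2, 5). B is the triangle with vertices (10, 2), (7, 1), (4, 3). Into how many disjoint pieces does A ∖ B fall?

A ∖ B is a single connected region.

1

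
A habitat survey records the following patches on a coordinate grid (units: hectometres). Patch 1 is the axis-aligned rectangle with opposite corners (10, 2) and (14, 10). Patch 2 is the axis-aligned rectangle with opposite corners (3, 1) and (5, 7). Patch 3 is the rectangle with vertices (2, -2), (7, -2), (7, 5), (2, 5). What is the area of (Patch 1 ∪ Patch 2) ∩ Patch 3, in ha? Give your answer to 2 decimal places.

8.00

The region (Patch 1 ∪ Patch 2) ∩ Patch 3 is the polygon with vertices (5,1), (3,1), (3,5), (5,5).
By the shoelace formula its area is 8.00.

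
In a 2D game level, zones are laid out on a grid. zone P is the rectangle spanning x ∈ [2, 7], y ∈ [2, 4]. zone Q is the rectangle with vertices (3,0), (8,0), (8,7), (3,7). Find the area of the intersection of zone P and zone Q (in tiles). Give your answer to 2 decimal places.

8.00

|zone P∩zone Q|: x∈[3,7], y∈[2,4] → 4·2 = 8.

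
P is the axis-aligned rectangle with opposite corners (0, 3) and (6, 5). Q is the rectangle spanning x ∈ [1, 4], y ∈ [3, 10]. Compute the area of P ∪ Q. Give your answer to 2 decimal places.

27.00

By inclusion–exclusion:
Individual areas: |P| = 12, |Q| = 21.
|P∩Q|: x∈[1,4], y∈[3,5] → 3·2 = 6.
|P ∪ Q| = 33 − 6 = 27.00.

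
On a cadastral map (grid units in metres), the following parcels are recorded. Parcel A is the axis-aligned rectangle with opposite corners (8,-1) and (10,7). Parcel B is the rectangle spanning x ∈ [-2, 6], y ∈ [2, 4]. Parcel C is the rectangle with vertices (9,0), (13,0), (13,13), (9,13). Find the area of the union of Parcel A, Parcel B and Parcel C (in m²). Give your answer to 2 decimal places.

77.00

By inclusion–exclusion:
Individual areas: |Parcel A| = 16, |Parcel B| = 16, |Parcel C| = 52.
|Parcel A∩Parcel B| = 0 (no overlap).
|Parcel A∩Parcel C|: x∈[9,10], y∈[0,7] → 1·7 = 7.
|Parcel B∩Parcel C| = 0 (no overlap).
|Parcel A∩Parcel B∩Parcel C| = 0.
|Parcel A ∪ Parcel B ∪ Parcel C| = 84 − 7 + 0 = 77.00.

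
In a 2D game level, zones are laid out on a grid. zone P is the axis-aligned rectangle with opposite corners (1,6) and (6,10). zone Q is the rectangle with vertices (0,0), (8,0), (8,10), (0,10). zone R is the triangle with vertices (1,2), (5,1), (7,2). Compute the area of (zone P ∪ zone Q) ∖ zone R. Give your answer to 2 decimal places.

|zone P ∪ zone Q| = 80.
|(zone P ∪ zone Q) ∩ zone R| = 3.
|(zone P ∪ zone Q) ∖ zone R| = 80 − 3 = 77.00.

77.00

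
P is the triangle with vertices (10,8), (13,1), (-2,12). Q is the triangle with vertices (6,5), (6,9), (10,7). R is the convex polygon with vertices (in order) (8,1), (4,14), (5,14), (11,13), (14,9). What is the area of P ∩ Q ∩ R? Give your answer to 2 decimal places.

The intersection is the polygon with vertices (6,9), (10,7), (6.919,5.46), (6.543,5.735), (6,7.5).
By the shoelace formula its area is 7.11.

7.11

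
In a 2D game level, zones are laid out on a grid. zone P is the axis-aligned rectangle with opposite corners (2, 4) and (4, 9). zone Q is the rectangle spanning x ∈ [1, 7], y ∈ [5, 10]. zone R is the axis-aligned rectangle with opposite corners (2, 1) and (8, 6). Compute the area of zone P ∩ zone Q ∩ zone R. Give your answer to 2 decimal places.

The intersection is the polygon with vertices (4,5), (2,5), (2,6), (4,6).
By the shoelace formula its area is 2.00.

2.00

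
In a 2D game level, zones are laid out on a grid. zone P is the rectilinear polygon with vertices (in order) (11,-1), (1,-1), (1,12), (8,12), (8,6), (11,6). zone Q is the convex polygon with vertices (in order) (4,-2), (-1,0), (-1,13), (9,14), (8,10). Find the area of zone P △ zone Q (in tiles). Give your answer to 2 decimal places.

|zone P| = 112, |zone Q| = 112, |zone P∩zone Q| = 70.7833.
|zone P △ zone Q| = |zone P| + |zone Q| − 2·|zone P∩zone Q| = 112 + 112 − 141.5667 = 82.43.

82.43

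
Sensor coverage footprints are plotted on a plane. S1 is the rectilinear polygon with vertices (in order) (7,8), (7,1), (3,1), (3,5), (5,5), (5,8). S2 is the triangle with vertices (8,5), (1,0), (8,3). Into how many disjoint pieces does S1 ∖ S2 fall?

S1 ∖ S2 splits into 2 disjoint pieces (area 14.5714, area 2.881).

2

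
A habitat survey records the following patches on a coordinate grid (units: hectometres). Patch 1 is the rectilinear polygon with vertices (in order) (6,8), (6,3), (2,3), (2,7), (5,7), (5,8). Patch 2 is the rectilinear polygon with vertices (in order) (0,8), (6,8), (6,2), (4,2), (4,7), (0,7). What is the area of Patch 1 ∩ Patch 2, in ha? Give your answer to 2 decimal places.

9.00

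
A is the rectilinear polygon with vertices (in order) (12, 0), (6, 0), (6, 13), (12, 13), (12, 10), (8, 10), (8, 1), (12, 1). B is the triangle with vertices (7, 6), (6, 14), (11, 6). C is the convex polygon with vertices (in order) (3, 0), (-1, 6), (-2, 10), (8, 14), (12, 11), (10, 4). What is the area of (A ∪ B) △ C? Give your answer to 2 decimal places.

|A ∪ B| = 49.25.
|(A ∪ B) ∩ C| = 37.6463.
|(A ∪ B) △ C| = 49.25 + 121 − 75.2926 = 94.96.

94.96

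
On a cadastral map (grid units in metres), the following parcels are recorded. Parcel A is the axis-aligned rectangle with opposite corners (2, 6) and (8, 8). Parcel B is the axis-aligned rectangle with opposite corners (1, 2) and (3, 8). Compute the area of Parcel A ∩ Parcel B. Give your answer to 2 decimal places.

2.00

|Parcel A∩Parcel B|: x∈[2,3], y∈[6,8] → 1·2 = 2.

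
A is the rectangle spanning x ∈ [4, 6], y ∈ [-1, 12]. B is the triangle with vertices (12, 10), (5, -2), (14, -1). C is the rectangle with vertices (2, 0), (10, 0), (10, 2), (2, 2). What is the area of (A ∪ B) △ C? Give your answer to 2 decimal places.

|A ∪ B| = 76.3512.
|(A ∪ B) ∩ C| = 10.5.
|(A ∪ B) △ C| = 76.3512 + 16 − 21 = 71.35.

71.35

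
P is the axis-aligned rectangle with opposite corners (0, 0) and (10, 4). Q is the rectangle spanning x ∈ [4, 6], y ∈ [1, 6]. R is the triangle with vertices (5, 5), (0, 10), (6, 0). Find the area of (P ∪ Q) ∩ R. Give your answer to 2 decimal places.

4.80

The region (P ∪ Q) ∩ R is the polygon with vertices (4,4), (4,6), (5,5), (6,0), (3.6,4).
By the shoelace formula its area is 4.80.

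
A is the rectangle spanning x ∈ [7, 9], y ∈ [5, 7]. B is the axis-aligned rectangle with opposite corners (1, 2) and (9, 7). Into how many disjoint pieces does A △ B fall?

1

A △ B is a single connected region.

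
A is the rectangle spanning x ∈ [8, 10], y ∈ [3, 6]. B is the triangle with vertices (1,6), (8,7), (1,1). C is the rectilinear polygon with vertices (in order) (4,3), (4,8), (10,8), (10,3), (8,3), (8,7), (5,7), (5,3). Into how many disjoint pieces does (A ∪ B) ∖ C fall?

(A ∪ B) ∖ C splits into 2 disjoint pieces (area 3.2143, area 11.7857).

2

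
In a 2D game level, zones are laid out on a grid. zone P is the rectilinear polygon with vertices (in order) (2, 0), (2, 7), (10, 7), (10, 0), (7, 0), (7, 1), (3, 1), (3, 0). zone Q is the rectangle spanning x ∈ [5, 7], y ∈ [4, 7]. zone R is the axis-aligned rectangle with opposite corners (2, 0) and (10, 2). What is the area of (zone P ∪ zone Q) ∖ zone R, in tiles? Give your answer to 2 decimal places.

40.00

|zone P ∪ zone Q| = 52.
|(zone P ∪ zone Q) ∩ zone R| = 12.
|(zone P ∪ zone Q) ∖ zone R| = 52 − 12 = 40.00.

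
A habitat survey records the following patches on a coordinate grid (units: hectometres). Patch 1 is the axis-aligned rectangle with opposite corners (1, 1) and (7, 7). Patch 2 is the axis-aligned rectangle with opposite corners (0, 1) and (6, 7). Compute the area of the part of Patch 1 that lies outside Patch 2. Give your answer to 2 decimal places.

6.00

|Patch 1∩Patch 2|: x∈[1,6], y∈[1,7] → 5·6 = 30.
|Patch 1| = 36.
|Patch 1 ∖ Patch 2| = |Patch 1| − |Patch 1∩Patch 2| = 36 − 30 = 6.00.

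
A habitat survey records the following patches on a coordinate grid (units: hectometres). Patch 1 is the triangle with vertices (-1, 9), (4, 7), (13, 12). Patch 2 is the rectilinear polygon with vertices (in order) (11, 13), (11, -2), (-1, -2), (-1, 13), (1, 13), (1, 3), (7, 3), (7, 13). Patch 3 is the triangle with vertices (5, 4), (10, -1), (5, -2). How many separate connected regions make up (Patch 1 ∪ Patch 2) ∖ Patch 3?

1

(Patch 1 ∪ Patch 2) ∖ Patch 3 is a single connected region.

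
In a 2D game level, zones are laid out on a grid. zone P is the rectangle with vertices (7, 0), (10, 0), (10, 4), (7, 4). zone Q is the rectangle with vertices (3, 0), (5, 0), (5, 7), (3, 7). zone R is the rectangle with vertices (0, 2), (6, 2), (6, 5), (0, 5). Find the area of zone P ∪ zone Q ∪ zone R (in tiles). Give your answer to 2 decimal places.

By inclusion–exclusion:
Individual areas: |zone P| = 12, |zone Q| = 14, |zone R| = 18.
|zone P∩zone Q| = 0 (no overlap).
|zone P∩zone R| = 0 (no overlap).
|zone Q∩zone R|: x∈[3,5], y∈[2,5] → 2·3 = 6.
|zone P∩zone Q∩zone R| = 0.
|zone P ∪ zone Q ∪ zone R| = 44 − 6 + 0 = 38.00.

38.00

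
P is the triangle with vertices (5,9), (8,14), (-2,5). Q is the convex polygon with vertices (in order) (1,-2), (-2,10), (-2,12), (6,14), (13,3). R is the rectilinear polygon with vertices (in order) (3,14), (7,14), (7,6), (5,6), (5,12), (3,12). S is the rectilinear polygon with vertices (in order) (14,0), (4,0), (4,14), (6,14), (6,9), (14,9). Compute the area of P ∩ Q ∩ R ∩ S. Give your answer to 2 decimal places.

The intersection is the polygon with vertices (5,9), (5,11.3), (6,12.2), (6,10.667).
By the shoelace formula its area is 1.92.

1.92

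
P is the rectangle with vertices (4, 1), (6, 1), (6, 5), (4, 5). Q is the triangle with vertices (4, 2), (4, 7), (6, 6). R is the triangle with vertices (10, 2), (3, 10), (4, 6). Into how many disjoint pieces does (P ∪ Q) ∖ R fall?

(P ∪ Q) ∖ R is a single connected region.

1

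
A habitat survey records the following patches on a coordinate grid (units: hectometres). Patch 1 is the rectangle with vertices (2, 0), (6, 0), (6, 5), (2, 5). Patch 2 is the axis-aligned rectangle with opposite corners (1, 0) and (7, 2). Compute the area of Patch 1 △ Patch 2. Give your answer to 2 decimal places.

|Patch 1∩Patch 2|: x∈[2,6], y∈[0,2] → 4·2 = 8.
|Patch 1 △ Patch 2| = |Patch 1| + |Patch 2| − 2·|Patch 1∩Patch 2| = 20 + 12 − 16 = 16.00.

16.00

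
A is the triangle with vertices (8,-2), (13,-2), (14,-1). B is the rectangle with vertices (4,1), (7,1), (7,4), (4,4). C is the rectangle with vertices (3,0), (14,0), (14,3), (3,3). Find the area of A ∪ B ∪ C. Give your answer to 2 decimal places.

By inclusion–exclusion:
Individual areas: |A| = 2.5, |B| = 9, |C| = 33.
|A∩B| = 0.
|A∩C| = 0.
|B∩C|: x∈[4,7], y∈[1,3] → 3·2 = 6.
|A∩B∩C| = 0.
|A ∪ B ∪ C| = 44.5 − 6 + 0 = 38.50.

38.50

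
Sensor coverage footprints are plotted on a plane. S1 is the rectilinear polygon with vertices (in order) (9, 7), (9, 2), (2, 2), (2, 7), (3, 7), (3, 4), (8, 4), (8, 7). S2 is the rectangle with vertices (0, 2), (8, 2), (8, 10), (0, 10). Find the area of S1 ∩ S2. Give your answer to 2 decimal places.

15.00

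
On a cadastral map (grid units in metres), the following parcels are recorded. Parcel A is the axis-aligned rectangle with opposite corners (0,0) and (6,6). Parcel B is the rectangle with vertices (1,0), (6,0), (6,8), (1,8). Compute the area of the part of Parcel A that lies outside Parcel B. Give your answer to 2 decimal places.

|Parcel A∩Parcel B|: x∈[1,6], y∈[0,6] → 5·6 = 30.
|Parcel A| = 36.
|Parcel A ∖ Parcel B| = |Parcel A| − |Parcel A∩Parcel B| = 36 − 30 = 6.00.

6.00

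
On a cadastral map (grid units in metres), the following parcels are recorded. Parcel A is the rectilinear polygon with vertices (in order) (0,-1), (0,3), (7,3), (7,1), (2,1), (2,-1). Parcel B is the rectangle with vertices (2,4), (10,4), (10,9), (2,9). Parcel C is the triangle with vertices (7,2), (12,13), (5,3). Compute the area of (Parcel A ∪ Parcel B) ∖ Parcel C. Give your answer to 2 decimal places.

49.06

|Parcel A ∪ Parcel B| = 58.
|(Parcel A ∪ Parcel B) ∩ Parcel C| = 8.9409.
|(Parcel A ∪ Parcel B) ∖ Parcel C| = 58 − 8.9409 = 49.06.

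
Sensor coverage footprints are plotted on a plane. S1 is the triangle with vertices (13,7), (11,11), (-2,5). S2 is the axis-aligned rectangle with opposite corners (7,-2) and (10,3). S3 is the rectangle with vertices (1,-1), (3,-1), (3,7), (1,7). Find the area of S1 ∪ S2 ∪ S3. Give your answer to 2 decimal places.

60.48

By inclusion–exclusion:
Individual areas: |S1| = 32, |S2| = 15, |S3| = 16.
|S1∩S2| = 0.
|S1∩S3| = 2.5231.
|S2∩S3| = 0 (no overlap).
|S1∩S2∩S3| = 0.
|S1 ∪ S2 ∪ S3| = 63 − 2.5231 + 0 = 60.48.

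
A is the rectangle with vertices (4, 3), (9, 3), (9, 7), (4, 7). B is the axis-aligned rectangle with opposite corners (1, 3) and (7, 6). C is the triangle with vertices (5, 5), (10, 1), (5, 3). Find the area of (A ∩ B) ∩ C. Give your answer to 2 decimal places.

2.40

The region (A ∩ B) ∩ C is the polygon with vertices (7,3), (5,3), (5,5), (7,3.4).
By the shoelace formula its area is 2.40.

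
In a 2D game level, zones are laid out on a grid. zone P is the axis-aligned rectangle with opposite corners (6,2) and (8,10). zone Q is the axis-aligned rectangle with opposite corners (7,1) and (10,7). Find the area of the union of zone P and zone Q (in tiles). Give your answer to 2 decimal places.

29.00

By inclusion–exclusion:
Individual areas: |zone P| = 16, |zone Q| = 18.
|zone P∩zone Q|: x∈[7,8], y∈[2,7] → 1·5 = 5.
|zone P ∪ zone Q| = 34 − 5 = 29.00.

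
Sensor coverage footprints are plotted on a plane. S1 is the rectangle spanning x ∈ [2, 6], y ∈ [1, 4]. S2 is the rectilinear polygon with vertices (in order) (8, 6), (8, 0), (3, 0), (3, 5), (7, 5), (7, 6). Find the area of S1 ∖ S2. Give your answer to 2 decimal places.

3.00

|S1| = 12, |S1∩S2| = 9.
|S1 ∖ S2| = |S1| − |S1∩S2| = 12 − 9 = 3.00.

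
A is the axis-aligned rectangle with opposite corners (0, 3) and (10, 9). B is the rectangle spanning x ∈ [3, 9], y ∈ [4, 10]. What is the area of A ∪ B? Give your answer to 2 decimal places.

66.00

By inclusion–exclusion:
Individual areas: |A| = 60, |B| = 36.
|A∩B|: x∈[3,9], y∈[4,9] → 6·5 = 30.
|A ∪ B| = 96 − 30 = 66.00.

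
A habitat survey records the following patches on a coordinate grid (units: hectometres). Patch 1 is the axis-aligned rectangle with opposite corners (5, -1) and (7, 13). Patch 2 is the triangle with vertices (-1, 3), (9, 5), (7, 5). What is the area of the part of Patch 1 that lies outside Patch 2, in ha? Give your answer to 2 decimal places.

|Patch 1| = 28, |Patch 1∩Patch 2| = 0.7.
|Patch 1 ∖ Patch 2| = |Patch 1| − |Patch 1∩Patch 2| = 28 − 0.7 = 27.30.

27.30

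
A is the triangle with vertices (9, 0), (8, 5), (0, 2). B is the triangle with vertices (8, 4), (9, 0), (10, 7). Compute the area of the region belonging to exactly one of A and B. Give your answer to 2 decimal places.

26.15

|A| = 21.5, |B| = 5.5, |A∩B| = 0.4231.
|A △ B| = |A| + |B| − 2·|A∩B| = 21.5 + 5.5 − 0.8462 = 26.15.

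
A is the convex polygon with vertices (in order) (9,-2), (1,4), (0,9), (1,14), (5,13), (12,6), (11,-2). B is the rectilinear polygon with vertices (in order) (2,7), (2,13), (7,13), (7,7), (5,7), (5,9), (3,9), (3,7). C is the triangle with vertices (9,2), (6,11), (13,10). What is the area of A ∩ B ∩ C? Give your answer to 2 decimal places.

1.43

The intersection is the polygon with vertices (7,8), (6,11), (7,10.857).
By the shoelace formula its area is 1.43.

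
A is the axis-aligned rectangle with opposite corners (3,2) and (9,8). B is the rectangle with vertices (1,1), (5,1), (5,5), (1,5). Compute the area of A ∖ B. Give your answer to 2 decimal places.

30.00

|A∩B|: x∈[3,5], y∈[2,5] → 2·3 = 6.
|A| = 36.
|A ∖ B| = |A| − |A∩B| = 36 − 6 = 30.00.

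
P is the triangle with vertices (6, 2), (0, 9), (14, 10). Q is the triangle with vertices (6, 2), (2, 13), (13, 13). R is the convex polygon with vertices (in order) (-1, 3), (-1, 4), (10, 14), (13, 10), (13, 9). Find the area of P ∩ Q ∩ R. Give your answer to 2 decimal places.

17.91

The intersection is the polygon with vertices (9.5,7.5), (4.742,5.461), (3.714,8.286), (4.884,9.349), (10.952,9.782).
By the shoelace formula its area is 17.91.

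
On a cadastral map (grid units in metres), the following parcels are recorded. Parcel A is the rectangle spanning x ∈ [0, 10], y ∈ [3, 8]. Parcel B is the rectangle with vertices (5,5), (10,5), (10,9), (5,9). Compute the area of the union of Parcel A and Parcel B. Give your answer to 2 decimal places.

By inclusion–exclusion:
Individual areas: |Parcel A| = 50, |Parcel B| = 20.
|Parcel A∩Parcel B|: x∈[5,10], y∈[5,8] → 5·3 = 15.
|Parcel A ∪ Parcel B| = 70 − 15 = 55.00.

55.00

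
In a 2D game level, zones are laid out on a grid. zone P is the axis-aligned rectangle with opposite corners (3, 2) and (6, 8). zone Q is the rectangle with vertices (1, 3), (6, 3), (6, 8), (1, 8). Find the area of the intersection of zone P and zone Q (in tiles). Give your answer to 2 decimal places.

|zone P∩zone Q|: x∈[3,6], y∈[3,8] → 3·5 = 15.

15.00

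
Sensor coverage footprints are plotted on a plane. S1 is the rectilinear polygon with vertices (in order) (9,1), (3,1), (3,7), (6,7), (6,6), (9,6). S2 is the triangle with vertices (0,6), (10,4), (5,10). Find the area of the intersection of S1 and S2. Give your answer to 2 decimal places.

9.93

The intersection is the polygon with vertices (3,7), (6,7), (6,6), (8.333,6), (9,5.2), (9,4.2), (3,5.4).
By the shoelace formula its area is 9.93.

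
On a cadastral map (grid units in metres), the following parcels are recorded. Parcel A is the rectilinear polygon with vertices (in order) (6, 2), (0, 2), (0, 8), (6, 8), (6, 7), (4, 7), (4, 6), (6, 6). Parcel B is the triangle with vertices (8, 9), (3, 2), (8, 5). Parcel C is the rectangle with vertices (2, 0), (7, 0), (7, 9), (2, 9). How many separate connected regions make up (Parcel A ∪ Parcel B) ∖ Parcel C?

2

(Parcel A ∪ Parcel B) ∖ Parcel C splits into 2 disjoint pieces (area 12, area 3.6).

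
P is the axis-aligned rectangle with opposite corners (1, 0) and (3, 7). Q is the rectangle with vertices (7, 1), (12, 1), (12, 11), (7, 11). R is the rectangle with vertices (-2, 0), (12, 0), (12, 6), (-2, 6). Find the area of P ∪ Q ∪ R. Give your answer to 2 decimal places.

111.00

By inclusion–exclusion:
Individual areas: |P| = 14, |Q| = 50, |R| = 84.
|P∩Q| = 0 (no overlap).
|P∩R|: x∈[1,3], y∈[0,6] → 2·6 = 12.
|Q∩R|: x∈[7,12], y∈[1,6] → 5·5 = 25.
|P∩Q∩R| = 0.
|P ∪ Q ∪ R| = 148 − 37 + 0 = 111.00.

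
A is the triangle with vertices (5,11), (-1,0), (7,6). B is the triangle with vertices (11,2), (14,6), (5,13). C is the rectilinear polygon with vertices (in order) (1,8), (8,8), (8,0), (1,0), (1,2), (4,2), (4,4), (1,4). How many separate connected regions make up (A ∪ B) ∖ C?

3

(A ∪ B) ∖ C splits into 3 disjoint pieces (area 6.0947, area 4.2545, area 28.4318).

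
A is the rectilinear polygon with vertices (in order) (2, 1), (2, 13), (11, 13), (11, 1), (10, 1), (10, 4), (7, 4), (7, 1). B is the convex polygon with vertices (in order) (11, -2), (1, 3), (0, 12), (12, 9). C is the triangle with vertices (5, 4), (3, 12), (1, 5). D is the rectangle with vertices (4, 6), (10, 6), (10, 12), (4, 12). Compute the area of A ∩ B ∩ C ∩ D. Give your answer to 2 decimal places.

The intersection is the polygon with vertices (4.5,6), (4,6), (4,8).
By the shoelace formula its area is 0.50.

0.50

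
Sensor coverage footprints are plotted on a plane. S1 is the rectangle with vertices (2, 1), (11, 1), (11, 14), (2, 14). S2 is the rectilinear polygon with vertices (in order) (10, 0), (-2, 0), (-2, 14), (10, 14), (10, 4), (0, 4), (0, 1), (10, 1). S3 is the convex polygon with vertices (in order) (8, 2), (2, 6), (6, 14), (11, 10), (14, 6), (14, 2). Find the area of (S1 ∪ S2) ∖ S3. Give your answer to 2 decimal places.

105.00

|S1 ∪ S2| = 175.
|(S1 ∪ S2) ∩ S3| = 70.
|(S1 ∪ S2) ∖ S3| = 175 − 70 = 105.00.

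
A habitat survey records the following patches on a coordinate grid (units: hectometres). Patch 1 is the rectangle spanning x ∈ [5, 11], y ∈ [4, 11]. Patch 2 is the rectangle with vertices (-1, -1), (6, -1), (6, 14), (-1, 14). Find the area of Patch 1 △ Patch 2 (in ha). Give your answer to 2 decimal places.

|Patch 1∩Patch 2|: x∈[5,6], y∈[4,11] → 1·7 = 7.
|Patch 1 △ Patch 2| = |Patch 1| + |Patch 2| − 2·|Patch 1∩Patch 2| = 42 + 105 − 14 = 133.00.

133.00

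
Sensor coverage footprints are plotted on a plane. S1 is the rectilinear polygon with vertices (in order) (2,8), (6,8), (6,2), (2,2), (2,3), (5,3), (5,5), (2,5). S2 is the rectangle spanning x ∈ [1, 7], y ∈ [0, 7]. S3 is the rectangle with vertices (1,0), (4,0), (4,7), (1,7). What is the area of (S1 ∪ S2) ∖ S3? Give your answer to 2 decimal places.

|S1 ∪ S2| = 46.
|(S1 ∪ S2) ∩ S3| = 21.
|(S1 ∪ S2) ∖ S3| = 46 − 21 = 25.00.

25.00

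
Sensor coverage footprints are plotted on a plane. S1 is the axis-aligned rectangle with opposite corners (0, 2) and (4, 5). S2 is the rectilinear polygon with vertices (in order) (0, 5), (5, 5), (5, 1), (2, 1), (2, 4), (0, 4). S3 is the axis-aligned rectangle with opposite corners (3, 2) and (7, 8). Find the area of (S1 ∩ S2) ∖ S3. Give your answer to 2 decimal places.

5.00

|S1 ∩ S2| = 8.
|(S1 ∩ S2) ∩ S3| = 3.
|(S1 ∩ S2) ∖ S3| = 8 − 3 = 5.00.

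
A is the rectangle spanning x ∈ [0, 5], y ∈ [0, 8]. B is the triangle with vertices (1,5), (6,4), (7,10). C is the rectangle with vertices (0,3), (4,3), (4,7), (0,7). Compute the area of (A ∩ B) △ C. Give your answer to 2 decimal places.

|A ∩ B| = 8.2.
|(A ∩ B) ∩ C| = 4.5.
|(A ∩ B) △ C| = 8.2 + 16 − 9 = 15.20.

15.20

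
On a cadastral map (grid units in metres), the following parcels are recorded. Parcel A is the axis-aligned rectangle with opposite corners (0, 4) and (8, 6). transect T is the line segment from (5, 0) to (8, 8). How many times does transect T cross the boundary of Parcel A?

The segment meets the boundary at (7.25,6), (6.5,4).

2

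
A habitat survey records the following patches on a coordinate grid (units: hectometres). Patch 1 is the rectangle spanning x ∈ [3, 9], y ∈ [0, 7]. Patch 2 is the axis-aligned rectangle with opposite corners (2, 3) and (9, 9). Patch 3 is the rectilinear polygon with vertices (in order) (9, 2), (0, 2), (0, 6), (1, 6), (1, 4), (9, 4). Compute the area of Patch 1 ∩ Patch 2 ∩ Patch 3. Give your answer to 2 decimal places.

The intersection is the polygon with vertices (3,3), (3,4), (9,4), (9,3).
By the shoelace formula its area is 6.00.

6.00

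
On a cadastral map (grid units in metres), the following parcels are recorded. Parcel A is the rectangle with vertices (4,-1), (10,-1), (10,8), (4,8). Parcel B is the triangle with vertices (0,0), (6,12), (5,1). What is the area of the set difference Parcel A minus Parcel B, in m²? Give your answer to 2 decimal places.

|Parcel A| = 54, |Parcel A∩Parcel B| = 9.3273.
|Parcel A ∖ Parcel B| = |Parcel A| − |Parcel A∩Parcel B| = 54 − 9.3273 = 44.67.

44.67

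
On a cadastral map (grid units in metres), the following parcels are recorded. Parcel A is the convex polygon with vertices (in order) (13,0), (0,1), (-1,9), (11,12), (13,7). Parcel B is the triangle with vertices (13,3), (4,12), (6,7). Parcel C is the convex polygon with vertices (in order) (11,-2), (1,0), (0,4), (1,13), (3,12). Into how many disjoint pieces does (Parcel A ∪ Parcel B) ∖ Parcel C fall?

(Parcel A ∪ Parcel B) ∖ Parcel C splits into 2 disjoint pieces (area 6.8471, area 67.128).

2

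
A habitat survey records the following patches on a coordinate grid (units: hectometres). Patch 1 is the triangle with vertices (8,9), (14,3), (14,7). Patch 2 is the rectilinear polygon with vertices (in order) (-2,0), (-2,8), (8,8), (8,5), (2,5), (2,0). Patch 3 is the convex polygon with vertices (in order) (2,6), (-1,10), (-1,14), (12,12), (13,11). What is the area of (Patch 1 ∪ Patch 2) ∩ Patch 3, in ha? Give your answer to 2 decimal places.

|Patch 1 ∪ Patch 2| = 62.
|(Patch 1 ∪ Patch 2) ∩ Patch 3| = 5.92.

5.92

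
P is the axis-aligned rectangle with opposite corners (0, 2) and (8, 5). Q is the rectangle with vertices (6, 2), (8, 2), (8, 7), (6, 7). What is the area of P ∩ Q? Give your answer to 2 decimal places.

6.00

|P∩Q|: x∈[6,8], y∈[2,5] → 2·3 = 6.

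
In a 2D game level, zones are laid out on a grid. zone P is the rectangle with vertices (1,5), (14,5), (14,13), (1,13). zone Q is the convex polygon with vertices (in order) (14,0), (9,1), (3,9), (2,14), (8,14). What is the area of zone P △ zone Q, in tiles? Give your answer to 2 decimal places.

80.51

|zone P| = 104, |zone Q| = 82, |zone P∩zone Q| = 52.7429.
|zone P △ zone Q| = |zone P| + |zone Q| − 2·|zone P∩zone Q| = 104 + 82 − 105.4857 = 80.51.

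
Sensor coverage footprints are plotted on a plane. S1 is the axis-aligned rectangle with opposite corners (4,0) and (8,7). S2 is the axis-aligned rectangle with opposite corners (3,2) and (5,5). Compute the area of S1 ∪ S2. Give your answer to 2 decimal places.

31.00

By inclusion–exclusion:
Individual areas: |S1| = 28, |S2| = 6.
|S1∩S2|: x∈[4,5], y∈[2,5] → 1·3 = 3.
|S1 ∪ S2| = 34 − 3 = 31.00.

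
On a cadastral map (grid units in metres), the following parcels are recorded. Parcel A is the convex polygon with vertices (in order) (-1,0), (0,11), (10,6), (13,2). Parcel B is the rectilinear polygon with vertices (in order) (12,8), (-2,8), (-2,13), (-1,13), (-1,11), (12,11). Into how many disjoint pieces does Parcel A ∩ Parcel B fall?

1

Parcel A ∩ Parcel B is a single connected region.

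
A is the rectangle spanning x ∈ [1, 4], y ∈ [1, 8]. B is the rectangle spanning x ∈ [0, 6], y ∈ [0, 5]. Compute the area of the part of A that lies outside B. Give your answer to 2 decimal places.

|A∩B|: x∈[1,4], y∈[1,5] → 3·4 = 12.
|A| = 21.
|A ∖ B| = |A| − |A∩B| = 21 − 12 = 9.00.

9.00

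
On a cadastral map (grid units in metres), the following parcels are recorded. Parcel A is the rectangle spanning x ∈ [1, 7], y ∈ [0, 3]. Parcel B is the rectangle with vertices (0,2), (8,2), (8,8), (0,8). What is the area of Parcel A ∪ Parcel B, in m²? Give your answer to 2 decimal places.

By inclusion–exclusion:
Individual areas: |Parcel A| = 18, |Parcel B| = 48.
|Parcel A∩Parcel B|: x∈[1,7], y∈[2,3] → 6·1 = 6.
|Parcel A ∪ Parcel B| = 66 − 6 = 60.00.

60.00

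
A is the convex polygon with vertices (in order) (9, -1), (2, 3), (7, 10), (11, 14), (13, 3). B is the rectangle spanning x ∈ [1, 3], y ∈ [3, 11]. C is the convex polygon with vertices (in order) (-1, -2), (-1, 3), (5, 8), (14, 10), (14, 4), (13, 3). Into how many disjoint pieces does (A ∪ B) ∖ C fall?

3

(A ∪ B) ∖ C splits into 3 disjoint pieces (area 11, area 15.3746, area 8.7033).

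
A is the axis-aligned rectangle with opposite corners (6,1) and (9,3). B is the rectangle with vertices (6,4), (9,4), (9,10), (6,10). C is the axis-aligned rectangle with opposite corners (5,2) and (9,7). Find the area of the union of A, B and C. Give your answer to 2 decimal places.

By inclusion–exclusion:
Individual areas: |A| = 6, |B| = 18, |C| = 20.
|A∩B| = 0 (no overlap).
|A∩C|: x∈[6,9], y∈[2,3] → 3·1 = 3.
|B∩C|: x∈[6,9], y∈[4,7] → 3·3 = 9.
|A∩B∩C| = 0.
|A ∪ B ∪ C| = 44 − 12 + 0 = 32.00.

32.00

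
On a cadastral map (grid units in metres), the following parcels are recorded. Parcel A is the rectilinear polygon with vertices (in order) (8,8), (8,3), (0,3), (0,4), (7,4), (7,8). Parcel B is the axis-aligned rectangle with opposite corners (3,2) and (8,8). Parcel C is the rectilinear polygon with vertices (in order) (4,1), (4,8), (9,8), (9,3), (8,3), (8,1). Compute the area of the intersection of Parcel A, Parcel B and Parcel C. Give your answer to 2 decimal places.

The intersection is the polygon with vertices (4,3), (4,4), (7,4), (7,8), (8,8), (8,3).
By the shoelace formula its area is 8.00.

8.00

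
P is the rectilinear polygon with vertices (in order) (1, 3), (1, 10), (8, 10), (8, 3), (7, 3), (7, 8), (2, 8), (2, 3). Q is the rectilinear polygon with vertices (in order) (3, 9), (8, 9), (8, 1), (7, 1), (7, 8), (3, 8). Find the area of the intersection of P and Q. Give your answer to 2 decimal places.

The intersection is the polygon with vertices (8,3), (7,3), (7,8), (3,8), (3,9), (8,9).
By the shoelace formula its area is 10.00.

10.00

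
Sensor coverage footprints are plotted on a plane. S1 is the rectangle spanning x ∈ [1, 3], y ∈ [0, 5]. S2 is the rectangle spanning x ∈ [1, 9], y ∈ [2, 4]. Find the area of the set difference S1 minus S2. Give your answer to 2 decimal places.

|S1∩S2|: x∈[1,3], y∈[2,4] → 2·2 = 4.
|S1| = 10.
|S1 ∖ S2| = |S1| − |S1∩S2| = 10 − 4 = 6.00.

6.00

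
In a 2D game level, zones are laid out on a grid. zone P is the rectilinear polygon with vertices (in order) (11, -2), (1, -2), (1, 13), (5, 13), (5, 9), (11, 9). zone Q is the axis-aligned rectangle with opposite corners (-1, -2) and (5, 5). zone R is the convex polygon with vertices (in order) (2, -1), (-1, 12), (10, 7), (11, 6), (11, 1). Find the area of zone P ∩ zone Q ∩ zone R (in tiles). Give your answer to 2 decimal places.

20.83

The intersection is the polygon with vertices (1,5), (5,5), (5,-0.333), (2,-1), (1,3.333).
By the shoelace formula its area is 20.83.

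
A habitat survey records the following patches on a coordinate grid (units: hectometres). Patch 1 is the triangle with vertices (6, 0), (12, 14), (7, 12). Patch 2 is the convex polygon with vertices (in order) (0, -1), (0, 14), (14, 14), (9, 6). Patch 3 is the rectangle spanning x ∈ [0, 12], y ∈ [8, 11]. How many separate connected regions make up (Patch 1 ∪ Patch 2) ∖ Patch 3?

(Patch 1 ∪ Patch 2) ∖ Patch 3 splits into 2 disjoint pieces (area 54.4724, area 39.2).

2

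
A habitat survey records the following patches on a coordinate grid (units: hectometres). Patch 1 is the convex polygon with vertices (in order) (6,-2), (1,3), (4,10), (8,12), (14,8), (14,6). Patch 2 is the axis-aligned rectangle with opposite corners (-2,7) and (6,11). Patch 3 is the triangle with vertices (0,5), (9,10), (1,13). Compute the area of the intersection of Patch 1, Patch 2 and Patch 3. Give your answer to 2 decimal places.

The intersection is the polygon with vertices (6,11), (6,8.333), (3.6,7), (2.714,7), (4,10).
By the shoelace formula its area is 7.33.

7.33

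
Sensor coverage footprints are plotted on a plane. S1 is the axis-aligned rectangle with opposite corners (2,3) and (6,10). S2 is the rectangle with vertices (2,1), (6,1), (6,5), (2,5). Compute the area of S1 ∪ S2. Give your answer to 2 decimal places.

By inclusion–exclusion:
Individual areas: |S1| = 28, |S2| = 16.
|S1∩S2|: x∈[2,6], y∈[3,5] → 4·2 = 8.
|S1 ∪ S2| = 44 − 8 = 36.00.

36.00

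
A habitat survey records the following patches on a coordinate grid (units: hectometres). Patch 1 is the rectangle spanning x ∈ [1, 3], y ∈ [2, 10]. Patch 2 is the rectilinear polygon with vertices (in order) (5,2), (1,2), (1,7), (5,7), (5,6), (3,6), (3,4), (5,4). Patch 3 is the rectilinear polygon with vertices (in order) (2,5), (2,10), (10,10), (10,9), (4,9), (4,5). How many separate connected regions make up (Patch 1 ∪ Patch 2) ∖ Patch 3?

(Patch 1 ∪ Patch 2) ∖ Patch 3 splits into 2 disjoint pieces (area 15, area 1).

2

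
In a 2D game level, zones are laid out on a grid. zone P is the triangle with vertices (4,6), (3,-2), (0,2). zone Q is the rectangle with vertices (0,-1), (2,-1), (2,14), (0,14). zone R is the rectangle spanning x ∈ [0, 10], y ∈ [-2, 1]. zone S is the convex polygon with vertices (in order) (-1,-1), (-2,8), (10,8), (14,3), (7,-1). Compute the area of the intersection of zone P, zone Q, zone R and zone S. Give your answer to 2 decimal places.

The intersection is the polygon with vertices (0.75,1), (2,1), (2,-0.667).
By the shoelace formula its area is 1.04.

1.04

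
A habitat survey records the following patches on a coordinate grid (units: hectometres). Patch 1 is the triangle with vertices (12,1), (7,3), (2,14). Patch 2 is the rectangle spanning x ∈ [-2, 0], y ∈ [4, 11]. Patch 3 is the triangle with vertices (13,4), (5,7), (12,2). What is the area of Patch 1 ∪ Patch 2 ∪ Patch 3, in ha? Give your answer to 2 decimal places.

43.00

By inclusion–exclusion:
Individual areas: |Patch 1| = 22.5, |Patch 2| = 14, |Patch 3| = 9.5.
|Patch 1∩Patch 2| = 0.
|Patch 1∩Patch 3| = 2.9991.
|Patch 2∩Patch 3| = 0.
|Patch 1∩Patch 2∩Patch 3| = 0.
|Patch 1 ∪ Patch 2 ∪ Patch 3| = 46 − 2.9991 + 0 = 43.00.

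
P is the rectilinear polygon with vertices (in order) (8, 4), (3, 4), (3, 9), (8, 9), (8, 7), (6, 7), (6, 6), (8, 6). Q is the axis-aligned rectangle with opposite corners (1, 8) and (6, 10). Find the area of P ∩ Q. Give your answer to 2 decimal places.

The intersection is the polygon with vertices (3,9), (6,9), (6,8), (3,8).
By the shoelace formula its area is 3.00.

3.00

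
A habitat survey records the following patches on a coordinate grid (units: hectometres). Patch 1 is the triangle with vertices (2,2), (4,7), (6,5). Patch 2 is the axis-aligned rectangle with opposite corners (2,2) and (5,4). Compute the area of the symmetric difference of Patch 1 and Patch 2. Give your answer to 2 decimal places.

|Patch 1| = 7, |Patch 2| = 6, |Patch 1∩Patch 2| = 1.8667.
|Patch 1 △ Patch 2| = |Patch 1| + |Patch 2| − 2·|Patch 1∩Patch 2| = 7 + 6 − 3.7333 = 9.27.

9.27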